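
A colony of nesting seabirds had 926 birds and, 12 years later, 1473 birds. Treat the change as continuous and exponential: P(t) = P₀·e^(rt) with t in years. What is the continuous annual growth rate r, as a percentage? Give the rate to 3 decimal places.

1473 = 926 · e^(r·12)
e^(12r) = 1473/926 = 1.59071
r = ln(1.59071) / 12 = 0.46418 / 12

r ≈ 3.868% per year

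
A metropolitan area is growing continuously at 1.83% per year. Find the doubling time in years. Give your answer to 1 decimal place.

doubling time = ln(2) / |r| = 0.69315 / 0.0183

doubling time ≈ 37.9 years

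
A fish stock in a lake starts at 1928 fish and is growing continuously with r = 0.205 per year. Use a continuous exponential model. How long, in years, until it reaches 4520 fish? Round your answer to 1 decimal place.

4520 = 1928 · e^(0.205·t)
t = ln(4520/1928) / 0.205 = ln(2.3444) / 0.205 = 0.85203 / 0.205

t ≈ 4.2 years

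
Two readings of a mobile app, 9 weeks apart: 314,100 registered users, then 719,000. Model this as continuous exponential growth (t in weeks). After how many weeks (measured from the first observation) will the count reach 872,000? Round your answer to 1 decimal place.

r = ln(719000/314100) / 9 ≈ 0.092017 per week
t = ln(872000/314100) / r = 1.02108 / 0.092017 ≈ 11.097

t ≈ 11.1 weeks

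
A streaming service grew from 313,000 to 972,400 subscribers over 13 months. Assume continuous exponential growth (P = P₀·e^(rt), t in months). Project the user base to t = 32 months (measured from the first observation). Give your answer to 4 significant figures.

r = ln(972400/313000) / 13 ≈ 0.087197 per month
P(32) = 313000 · e^(0.087197·32) = 313000 · 16.28609 ≈ 5097546.9

≈ 5,098,000 subscribers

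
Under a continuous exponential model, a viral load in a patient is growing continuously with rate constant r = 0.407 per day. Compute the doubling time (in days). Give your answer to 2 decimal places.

doubling time ≈ 1.70 days

doubling time = ln(2) / |r| = 0.69315 / 0.407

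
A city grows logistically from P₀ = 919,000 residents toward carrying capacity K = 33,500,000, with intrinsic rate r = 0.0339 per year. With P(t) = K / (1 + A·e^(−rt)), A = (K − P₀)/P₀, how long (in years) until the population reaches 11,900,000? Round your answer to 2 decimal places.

A = (33500000 − 919000)/919000 = 35.45267
11900000 = 33500000/(1 + 35.45267·e^(−0.0339t)) → 1 + 35.45267·e^(−0.0339t) = 2.81513
e^(−0.0339t) = 0.051199 → t = ln(19.53179)/0.0339 = 2.97204/0.0339

t ≈ 87.67 years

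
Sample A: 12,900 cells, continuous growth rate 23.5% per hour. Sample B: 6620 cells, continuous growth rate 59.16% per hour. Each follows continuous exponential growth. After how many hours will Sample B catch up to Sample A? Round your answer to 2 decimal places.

12900·e^(0.235t) = 6620·e^(0.5916t)
12900/6620 = e^((0.5916 − 0.235)t) → ln(1.94864) = 0.3566·t
t = 0.66713 / 0.3566

t ≈ 1.87 hours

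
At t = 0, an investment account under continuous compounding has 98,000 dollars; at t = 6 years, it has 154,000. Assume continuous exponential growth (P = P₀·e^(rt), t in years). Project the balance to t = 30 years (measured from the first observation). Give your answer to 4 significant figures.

r = ln(154000/98000) / 6 ≈ 0.075331 per year
P(30) = 98000 · e^(0.075331·30) = 98000 · 9.58238 ≈ 939072.89

≈ 939,100 dollars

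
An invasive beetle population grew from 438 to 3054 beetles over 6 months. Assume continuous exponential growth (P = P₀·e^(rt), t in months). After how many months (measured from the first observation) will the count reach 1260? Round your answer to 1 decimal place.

r = ln(3054/438) / 6 ≈ 0.323665 per month
t = ln(1260/438) / r = 1.05665 / 0.323665 ≈ 3.265

t ≈ 3.3 months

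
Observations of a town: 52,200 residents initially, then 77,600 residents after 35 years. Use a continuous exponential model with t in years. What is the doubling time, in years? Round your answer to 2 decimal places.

doubling time ≈ 61.19 years

r = ln(77600/52200) / 35 = ln(1.48659) / 35 ≈ 0.011328 per year
doubling time = ln 2 / |r| = 0.69315 / 0.011328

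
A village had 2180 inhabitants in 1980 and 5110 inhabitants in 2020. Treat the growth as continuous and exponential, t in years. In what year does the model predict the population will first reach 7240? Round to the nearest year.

r = ln(5110/2180) / 40 = 0.85187/40 ≈ 0.021297 per year
t = ln(7240/2180) / r = 1.2003/0.021297 ≈ 56.36 years after 1980

year 2036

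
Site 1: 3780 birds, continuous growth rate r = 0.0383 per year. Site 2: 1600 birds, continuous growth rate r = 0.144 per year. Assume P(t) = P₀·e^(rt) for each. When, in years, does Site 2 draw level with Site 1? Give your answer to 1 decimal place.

3780·e^(0.0383t) = 1600·e^(0.144t)
3780/1600 = e^((0.144 − 0.0383)t) → ln(2.3625) = 0.1057·t
t = 0.85972 / 0.1057

t ≈ 8.1 years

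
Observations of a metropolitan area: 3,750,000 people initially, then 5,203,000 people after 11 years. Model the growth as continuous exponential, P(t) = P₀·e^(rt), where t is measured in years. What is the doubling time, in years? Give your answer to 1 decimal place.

r = ln(5203000/3750000) / 11 = ln(1.38747) / 11 ≈ 0.029771 per year
doubling time = ln 2 / |r| = 0.69315 / 0.029771

doubling time ≈ 23.3 years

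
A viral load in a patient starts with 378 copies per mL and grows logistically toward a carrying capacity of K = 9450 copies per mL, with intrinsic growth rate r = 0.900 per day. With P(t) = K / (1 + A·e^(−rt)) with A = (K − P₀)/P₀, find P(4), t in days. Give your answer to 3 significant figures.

A = (9450 − 378)/378 = 24
P(4) = 9450 / (1 + 24·e^(−0.9·4)) = 9450 / (1 + 24·0.027324)
= 9450 / 1.65577 ≈ 5707.32

≈ 5,710 copies per mL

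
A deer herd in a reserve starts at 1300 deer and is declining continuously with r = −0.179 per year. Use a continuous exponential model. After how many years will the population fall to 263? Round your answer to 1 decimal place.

263 = 1300 · e^(-0.179·t)
t = ln(263/1300) / -0.179 = ln(0.20231) / -0.179 = -1.59797 / -0.179

t ≈ 8.9 years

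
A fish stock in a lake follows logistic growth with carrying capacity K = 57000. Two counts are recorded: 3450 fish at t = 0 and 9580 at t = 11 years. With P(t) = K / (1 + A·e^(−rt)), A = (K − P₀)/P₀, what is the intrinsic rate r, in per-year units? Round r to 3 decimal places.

r ≈ 0.104 per year

A = (57000 − 3450)/3450 = 15.52174
9580 = 57000/(1 + 15.52174·e^(−r·11)) → e^(−11r) = (5.9499 − 1)/15.52174 = 0.318901
r = −ln(0.318901)/11 = 1.14288/11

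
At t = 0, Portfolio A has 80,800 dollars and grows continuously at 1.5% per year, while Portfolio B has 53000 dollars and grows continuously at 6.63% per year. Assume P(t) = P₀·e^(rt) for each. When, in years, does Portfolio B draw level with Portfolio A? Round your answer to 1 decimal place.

80800·e^(0.015t) = 53000·e^(0.0663t)
80800/53000 = e^((0.0663 − 0.015)t) → ln(1.52453) = 0.0513·t
t = 0.42169 / 0.0513

t ≈ 8.2 years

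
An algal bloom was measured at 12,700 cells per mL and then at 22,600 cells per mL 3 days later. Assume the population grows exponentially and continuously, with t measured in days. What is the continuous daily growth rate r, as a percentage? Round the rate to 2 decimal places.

r ≈ 19.21% per day

22600 = 12700 · e^(r·3)
e^(3r) = 22600/12700 = 1.77953
r = ln(1.77953) / 3 = 0.57635 / 3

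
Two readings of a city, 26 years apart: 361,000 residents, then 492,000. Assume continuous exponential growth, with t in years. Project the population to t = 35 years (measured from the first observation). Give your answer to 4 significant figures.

r = ln(492000/361000) / 26 ≈ 0.011908 per year
P(35) = 361000 · e^(0.011908·35) = 361000 · 1.51705 ≈ 547656.47

≈ 547,700 residents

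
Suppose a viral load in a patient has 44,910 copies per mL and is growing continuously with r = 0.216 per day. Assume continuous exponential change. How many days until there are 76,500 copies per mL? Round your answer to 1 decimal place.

t ≈ 2.5 days

76500 = 44910 · e^(0.216·t)
t = ln(76500/44910) / 0.216 = ln(1.70341) / 0.216 = 0.53263 / 0.216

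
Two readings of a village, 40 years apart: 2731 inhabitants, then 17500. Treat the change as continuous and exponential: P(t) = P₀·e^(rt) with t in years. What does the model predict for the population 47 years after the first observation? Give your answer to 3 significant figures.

r = ln(17500/2731) / 40 ≈ 0.046438 per year
P(47) = 2731 · e^(0.046438·47) = 2731 · 8.86935 ≈ 24222.19

≈ 24,200 inhabitants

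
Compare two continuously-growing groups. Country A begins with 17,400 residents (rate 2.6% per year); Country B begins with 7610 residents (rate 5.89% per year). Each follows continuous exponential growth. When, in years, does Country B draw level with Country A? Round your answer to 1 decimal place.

17400·e^(0.026t) = 7610·e^(0.0589t)
17400/7610 = e^((0.0589 − 0.026)t) → ln(2.28647) = 0.0329·t
t = 0.82701 / 0.0329

t ≈ 25.1 years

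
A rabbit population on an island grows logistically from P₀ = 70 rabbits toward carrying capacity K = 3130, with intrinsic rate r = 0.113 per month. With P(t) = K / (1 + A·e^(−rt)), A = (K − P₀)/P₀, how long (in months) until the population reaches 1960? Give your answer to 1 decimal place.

t ≈ 38.0 months

A = (3130 − 70)/70 = 43.71429
1960 = 3130/(1 + 43.71429·e^(−0.113t)) → 1 + 43.71429·e^(−0.113t) = 1.59694
e^(−0.113t) = 0.013655 → t = ln(73.23077)/0.113 = 4.29362/0.113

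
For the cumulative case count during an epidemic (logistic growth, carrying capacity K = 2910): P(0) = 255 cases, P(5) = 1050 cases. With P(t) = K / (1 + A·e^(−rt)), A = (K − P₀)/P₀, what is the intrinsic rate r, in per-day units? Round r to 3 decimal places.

r ≈ 0.354 per day

A = (2910 − 255)/255 = 10.41176
1050 = 2910/(1 + 10.41176·e^(−r·5)) → e^(−5r) = (2.77143 − 1)/10.41176 = 0.170137
r = −ln(0.170137)/5 = 1.77115/5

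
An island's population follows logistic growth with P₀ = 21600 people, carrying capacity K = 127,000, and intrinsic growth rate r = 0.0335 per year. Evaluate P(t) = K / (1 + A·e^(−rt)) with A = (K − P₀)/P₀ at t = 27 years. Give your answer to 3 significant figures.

≈ 42,700 people

A = (127000 − 21600)/21600 = 4.87963
P(27) = 127000 / (1 + 4.87963·e^(−0.0335·27)) = 127000 / (1 + 4.87963·0.404744)
= 127000 / 2.975 ≈ 42689.05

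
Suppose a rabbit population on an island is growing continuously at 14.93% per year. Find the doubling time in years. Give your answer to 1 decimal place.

doubling time ≈ 4.6 years

doubling time = ln(2) / |r| = 0.69315 / 0.1493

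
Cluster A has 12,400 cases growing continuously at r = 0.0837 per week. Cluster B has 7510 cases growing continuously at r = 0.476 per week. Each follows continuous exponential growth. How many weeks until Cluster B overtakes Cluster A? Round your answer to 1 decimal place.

12400·e^(0.0837t) = 7510·e^(0.476t)
12400/7510 = e^((0.476 − 0.0837)t) → ln(1.65113) = 0.3923·t
t = 0.50146 / 0.3923

t ≈ 1.3 weeks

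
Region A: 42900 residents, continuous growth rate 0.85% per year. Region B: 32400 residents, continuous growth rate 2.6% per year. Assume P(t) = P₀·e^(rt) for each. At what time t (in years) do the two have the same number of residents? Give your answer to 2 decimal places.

42900·e^(0.0085t) = 32400·e^(0.026t)
42900/32400 = e^((0.026 − 0.0085)t) → ln(1.32407) = 0.0175·t
t = 0.28071 / 0.0175

t ≈ 16.04 years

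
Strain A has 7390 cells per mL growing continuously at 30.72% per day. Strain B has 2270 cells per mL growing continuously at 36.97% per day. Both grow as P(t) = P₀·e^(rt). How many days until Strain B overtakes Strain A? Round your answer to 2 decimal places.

7390·e^(0.3072t) = 2270·e^(0.3697t)
7390/2270 = e^((0.3697 − 0.3072)t) → ln(3.25551) = 0.0625·t
t = 1.18035 / 0.0625

t ≈ 18.89 days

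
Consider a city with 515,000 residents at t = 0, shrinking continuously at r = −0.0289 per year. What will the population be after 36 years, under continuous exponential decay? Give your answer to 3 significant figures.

≈ 182,000 residents

P(36) = 515000 · e^(-0.0289·36) = 515000 · e^(-1.0404)
= 515000 · 0.35331 ≈ 181956.36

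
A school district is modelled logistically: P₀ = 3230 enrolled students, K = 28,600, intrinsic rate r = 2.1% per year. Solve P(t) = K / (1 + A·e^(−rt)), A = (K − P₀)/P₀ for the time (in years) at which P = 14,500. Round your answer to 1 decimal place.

A = (28600 − 3230)/3230 = 7.85449
14500 = 28600/(1 + 7.85449·e^(−0.021t)) → 1 + 7.85449·e^(−0.021t) = 1.97241
e^(−0.021t) = 0.123804 → t = ln(8.07731)/0.021 = 2.08906/0.021

t ≈ 99.5 years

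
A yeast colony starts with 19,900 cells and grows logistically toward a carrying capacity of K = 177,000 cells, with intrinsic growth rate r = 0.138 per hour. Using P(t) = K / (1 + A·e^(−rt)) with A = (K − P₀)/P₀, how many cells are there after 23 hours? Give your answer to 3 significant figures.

≈ 133,000 cells

A = (177000 − 19900)/19900 = 7.89447
P(23) = 177000 / (1 + 7.89447·e^(−0.138·23)) = 177000 / (1 + 7.89447·0.041836)
= 177000 / 1.33027 ≈ 133055.44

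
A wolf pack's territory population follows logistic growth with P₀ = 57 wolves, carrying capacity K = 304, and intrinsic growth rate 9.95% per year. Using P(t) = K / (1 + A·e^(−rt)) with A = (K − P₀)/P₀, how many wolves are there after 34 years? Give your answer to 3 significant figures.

≈ 265 wolves

A = (304 − 57)/57 = 4.33333
P(34) = 304 / (1 + 4.33333·e^(−0.0995·34)) = 304 / (1 + 4.33333·0.033945)
= 304 / 1.1471 ≈ 265.02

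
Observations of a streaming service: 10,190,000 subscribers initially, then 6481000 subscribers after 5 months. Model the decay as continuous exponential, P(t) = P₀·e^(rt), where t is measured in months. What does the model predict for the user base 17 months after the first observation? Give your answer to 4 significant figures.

≈ 2,188,000 subscribers

r = ln(6481000/10190000) / 5 ≈ -0.090506 per month
P(17) = 10190000 · e^(-0.090506·17) = 10190000 · 0.21468 ≈ 2187584.47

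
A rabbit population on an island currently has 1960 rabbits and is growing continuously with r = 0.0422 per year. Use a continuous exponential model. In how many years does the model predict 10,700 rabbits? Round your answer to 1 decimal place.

t ≈ 40.2 years

10700 = 1960 · e^(0.0422·t)
t = ln(10700/1960) / 0.0422 = ln(5.45918) / 0.0422 = 1.6973 / 0.0422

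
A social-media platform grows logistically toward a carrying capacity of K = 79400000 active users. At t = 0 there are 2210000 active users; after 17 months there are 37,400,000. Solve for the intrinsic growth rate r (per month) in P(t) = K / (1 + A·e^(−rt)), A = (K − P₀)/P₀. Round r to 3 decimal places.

A = (79400000 − 2210000)/2210000 = 34.9276
37400000 = 79400000/(1 + 34.9276·e^(−r·17)) → e^(−17r) = (2.12299 − 1)/34.9276 = 0.032152
r = −ln(0.032152)/17 = 3.43728/17

r ≈ 0.202 per month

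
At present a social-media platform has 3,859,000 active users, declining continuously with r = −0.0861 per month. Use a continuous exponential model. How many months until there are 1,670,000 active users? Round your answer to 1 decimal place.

1670000 = 3859000 · e^(-0.0861·t)
t = ln(1670000/3859000) / -0.0861 = ln(0.43275) / -0.0861 = -0.83758 / -0.0861

t ≈ 9.7 months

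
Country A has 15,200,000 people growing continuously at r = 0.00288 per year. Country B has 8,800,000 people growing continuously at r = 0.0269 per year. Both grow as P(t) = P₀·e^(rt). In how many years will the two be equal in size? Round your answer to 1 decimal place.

t ≈ 22.8 years

15200000·e^(0.00288t) = 8800000·e^(0.0269t)
15200000/8800000 = e^((0.0269 − 0.00288)t) → ln(1.72727) = 0.02402·t
t = 0.54654 / 0.02402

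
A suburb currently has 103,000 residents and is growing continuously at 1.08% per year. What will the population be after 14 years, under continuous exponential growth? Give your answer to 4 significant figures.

P(14) = 103000 · e^(0.0108·14) = 103000 · e^(0.1512)
= 103000 · 1.16323 ≈ 119812.62

≈ 119,800 residents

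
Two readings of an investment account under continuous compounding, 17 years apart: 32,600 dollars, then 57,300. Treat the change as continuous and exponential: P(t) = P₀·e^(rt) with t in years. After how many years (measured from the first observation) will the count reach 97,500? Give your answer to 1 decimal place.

r = ln(57300/32600) / 17 ≈ 0.033176 per year
t = ln(97500/32600) / r = 1.09554 / 0.033176 ≈ 33.022

t ≈ 33.0 years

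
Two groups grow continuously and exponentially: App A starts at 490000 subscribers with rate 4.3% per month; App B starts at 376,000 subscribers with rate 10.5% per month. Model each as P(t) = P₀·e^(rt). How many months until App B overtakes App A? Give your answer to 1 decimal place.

t ≈ 4.3 months

490000·e^(0.043t) = 376000·e^(0.105t)
490000/376000 = e^((0.105 − 0.043)t) → ln(1.30319) = 0.062·t
t = 0.26482 / 0.062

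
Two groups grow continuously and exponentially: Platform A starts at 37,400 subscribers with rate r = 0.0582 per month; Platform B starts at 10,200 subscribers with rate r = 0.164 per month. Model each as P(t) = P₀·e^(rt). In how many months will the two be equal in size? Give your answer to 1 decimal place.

37400·e^(0.0582t) = 10200·e^(0.164t)
37400/10200 = e^((0.164 − 0.0582)t) → ln(3.66667) = 0.1058·t
t = 1.29928 / 0.1058

t ≈ 12.3 months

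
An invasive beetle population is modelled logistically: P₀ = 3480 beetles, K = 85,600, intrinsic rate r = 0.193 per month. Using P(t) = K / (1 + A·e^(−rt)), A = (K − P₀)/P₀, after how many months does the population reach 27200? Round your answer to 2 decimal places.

A = (85600 − 3480)/3480 = 23.5977
27200 = 85600/(1 + 23.5977·e^(−0.193t)) → 1 + 23.5977·e^(−0.193t) = 3.14706
e^(−0.193t) = 0.090986 → t = ln(10.99071)/0.193 = 2.39705/0.193

t ≈ 12.42 months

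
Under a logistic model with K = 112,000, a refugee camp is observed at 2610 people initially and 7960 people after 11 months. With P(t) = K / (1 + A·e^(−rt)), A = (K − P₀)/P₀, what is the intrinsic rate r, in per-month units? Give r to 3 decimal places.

r ≈ 0.106 per month

A = (112000 − 2610)/2610 = 41.91188
7960 = 112000/(1 + 41.91188·e^(−r·11)) → e^(−11r) = (14.07035 − 1)/41.91188 = 0.311853
r = −ln(0.311853)/11 = 1.16522/11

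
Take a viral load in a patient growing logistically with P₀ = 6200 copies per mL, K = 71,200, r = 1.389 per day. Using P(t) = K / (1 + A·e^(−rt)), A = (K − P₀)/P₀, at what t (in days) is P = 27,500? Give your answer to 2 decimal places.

t ≈ 1.36 days

A = (71200 − 6200)/6200 = 10.48387
27500 = 71200/(1 + 10.48387·e^(−1.389t)) → 1 + 10.48387·e^(−1.389t) = 2.58909
e^(−1.389t) = 0.151575 → t = ln(6.5974)/1.389 = 1.88668/1.389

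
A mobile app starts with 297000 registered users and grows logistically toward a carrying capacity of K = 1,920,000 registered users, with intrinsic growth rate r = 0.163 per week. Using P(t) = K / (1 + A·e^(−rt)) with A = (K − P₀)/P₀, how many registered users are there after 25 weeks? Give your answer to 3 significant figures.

≈ 1,760,000 registered users

A = (1920000 − 297000)/297000 = 5.46465
P(25) = 1920000 / (1 + 5.46465·e^(−0.163·25)) = 1920000 / (1 + 5.46465·0.016992)
= 1920000 / 1.09286 ≈ 1756863.87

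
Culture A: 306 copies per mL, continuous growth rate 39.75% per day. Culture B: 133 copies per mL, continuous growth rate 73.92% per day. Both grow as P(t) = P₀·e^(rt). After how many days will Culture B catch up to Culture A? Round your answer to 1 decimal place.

306·e^(0.3975t) = 133·e^(0.7392t)
306/133 = e^((0.7392 − 0.3975)t) → ln(2.30075) = 0.3417·t
t = 0.83324 / 0.3417

t ≈ 2.4 days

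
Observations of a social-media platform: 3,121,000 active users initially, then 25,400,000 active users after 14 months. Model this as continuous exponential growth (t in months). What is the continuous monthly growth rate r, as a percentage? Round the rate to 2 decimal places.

25400000 = 3121000 · e^(r·14)
e^(14r) = 25400000/3121000 = 8.13842
r = ln(8.13842) / 14 = 2.0966 / 14

r ≈ 14.98% per month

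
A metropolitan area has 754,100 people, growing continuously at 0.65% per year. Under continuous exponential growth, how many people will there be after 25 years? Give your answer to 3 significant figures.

P(25) = 754100 · e^(0.0065·25) = 754100 · e^(0.1625)
= 754100 · 1.17645 ≈ 887159.68

≈ 887,000 people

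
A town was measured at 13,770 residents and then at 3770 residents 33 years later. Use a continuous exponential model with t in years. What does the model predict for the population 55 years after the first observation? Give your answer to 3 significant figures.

r = ln(3770/13770) / 33 ≈ -0.039255 per year
P(55) = 13770 · e^(-0.039255·55) = 13770 · 0.11544 ≈ 1589.57

≈ 1,590 residents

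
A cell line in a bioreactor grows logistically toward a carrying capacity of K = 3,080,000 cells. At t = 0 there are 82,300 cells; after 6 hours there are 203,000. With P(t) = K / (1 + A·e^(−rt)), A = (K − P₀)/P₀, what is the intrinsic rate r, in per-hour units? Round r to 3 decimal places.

A = (3080000 − 82300)/82300 = 36.42406
203000 = 3080000/(1 + 36.42406·e^(−r·6)) → e^(−6r) = (15.17241 − 1)/36.42406 = 0.389095
r = −ln(0.389095)/6 = 0.94393/6

r ≈ 0.157 per hour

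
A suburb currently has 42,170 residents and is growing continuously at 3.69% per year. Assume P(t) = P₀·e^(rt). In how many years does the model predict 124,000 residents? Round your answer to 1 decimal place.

124000 = 42170 · e^(0.0369·t)
t = ln(124000/42170) / 0.0369 = ln(2.94048) / 0.0369 = 1.07857 / 0.0369

t ≈ 29.2 years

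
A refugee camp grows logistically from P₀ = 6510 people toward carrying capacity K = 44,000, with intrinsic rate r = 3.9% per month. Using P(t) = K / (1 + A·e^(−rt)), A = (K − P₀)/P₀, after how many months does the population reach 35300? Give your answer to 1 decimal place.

t ≈ 80.8 months

A = (44000 − 6510)/6510 = 5.75883
35300 = 44000/(1 + 5.75883·e^(−0.039t)) → 1 + 5.75883·e^(−0.039t) = 1.24646
e^(−0.039t) = 0.042797 → t = ln(23.3663)/0.039 = 3.15129/0.039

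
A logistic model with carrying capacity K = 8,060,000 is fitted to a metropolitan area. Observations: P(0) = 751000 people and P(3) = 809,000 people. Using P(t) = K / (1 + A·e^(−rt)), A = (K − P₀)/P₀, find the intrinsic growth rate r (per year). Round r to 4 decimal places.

r ≈ 0.0275 per year

A = (8060000 − 751000)/751000 = 9.73236
809000 = 8060000/(1 + 9.73236·e^(−r·3)) → e^(−3r) = (9.96292 − 1)/9.73236 = 0.92094
r = −ln(0.92094)/3 = 0.08236/3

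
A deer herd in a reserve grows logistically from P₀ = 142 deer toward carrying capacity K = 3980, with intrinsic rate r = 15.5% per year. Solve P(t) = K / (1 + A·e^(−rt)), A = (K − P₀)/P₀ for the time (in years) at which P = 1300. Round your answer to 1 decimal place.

A = (3980 − 142)/142 = 27.02817
1300 = 3980/(1 + 27.02817·e^(−0.155t)) → 1 + 27.02817·e^(−0.155t) = 3.06154
e^(−0.155t) = 0.076274 → t = ln(13.11068)/0.155 = 2.57343/0.155

t ≈ 16.6 years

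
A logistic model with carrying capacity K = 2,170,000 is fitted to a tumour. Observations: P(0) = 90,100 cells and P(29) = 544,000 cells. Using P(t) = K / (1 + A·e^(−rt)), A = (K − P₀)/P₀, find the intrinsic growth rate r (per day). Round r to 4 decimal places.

A = (2170000 − 90100)/90100 = 23.08435
544000 = 2170000/(1 + 23.08435·e^(−r·29)) → e^(−29r) = (3.98897 − 1)/23.08435 = 0.12948
r = −ln(0.12948)/29 = 2.04423/29

r ≈ 0.0705 per day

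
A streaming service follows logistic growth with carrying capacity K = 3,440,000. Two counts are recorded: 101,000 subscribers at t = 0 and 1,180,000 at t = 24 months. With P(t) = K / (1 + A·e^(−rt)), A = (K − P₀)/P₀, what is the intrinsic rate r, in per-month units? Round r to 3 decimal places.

A = (3440000 − 101000)/101000 = 33.05941
1180000 = 3440000/(1 + 33.05941·e^(−r·24)) → e^(−24r) = (2.91525 − 1)/33.05941 = 0.057934
r = −ln(0.057934)/24 = 2.84846/24

r ≈ 0.119 per month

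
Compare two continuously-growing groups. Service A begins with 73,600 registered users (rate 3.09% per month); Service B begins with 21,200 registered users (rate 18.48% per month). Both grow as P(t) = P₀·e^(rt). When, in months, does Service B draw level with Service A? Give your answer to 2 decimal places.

73600·e^(0.0309t) = 21200·e^(0.1848t)
73600/21200 = e^((0.1848 − 0.0309)t) → ln(3.4717) = 0.1539·t
t = 1.24464 / 0.1539

t ≈ 8.09 months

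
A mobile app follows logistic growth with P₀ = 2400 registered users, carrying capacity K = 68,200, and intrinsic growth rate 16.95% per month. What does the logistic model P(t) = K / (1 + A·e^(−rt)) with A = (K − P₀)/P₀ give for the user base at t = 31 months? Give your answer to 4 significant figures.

≈ 59,660 registered users

A = (68200 − 2400)/2400 = 27.41667
P(31) = 68200 / (1 + 27.41667·e^(−0.1695·31)) = 68200 / (1 + 27.41667·0.005224)
= 68200 / 1.14322 ≈ 59655.88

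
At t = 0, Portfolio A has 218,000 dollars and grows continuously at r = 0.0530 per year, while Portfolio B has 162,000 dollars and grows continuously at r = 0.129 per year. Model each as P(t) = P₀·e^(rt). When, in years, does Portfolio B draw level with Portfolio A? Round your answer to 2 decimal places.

218000·e^(0.053t) = 162000·e^(0.129t)
218000/162000 = e^((0.129 − 0.053)t) → ln(1.34568) = 0.076·t
t = 0.2969 / 0.076

t ≈ 3.91 years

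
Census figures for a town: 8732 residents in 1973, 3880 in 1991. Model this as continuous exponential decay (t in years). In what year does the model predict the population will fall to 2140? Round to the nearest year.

r = ln(3880/8732) / 18 = -0.81116/18 ≈ -0.045064 per year
t = ln(2140/8732) / r = -1.40619/-0.045064 ≈ 31.2 years after 1973

year 2004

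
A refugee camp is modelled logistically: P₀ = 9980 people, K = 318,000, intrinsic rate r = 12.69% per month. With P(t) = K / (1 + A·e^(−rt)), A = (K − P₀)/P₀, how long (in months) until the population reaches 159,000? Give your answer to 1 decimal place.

A = (318000 − 9980)/9980 = 30.86373
159000 = 318000/(1 + 30.86373·e^(−0.1269t)) → 1 + 30.86373·e^(−0.1269t) = 2
e^(−0.1269t) = 0.0324 → t = ln(30.86373)/0.1269 = 3.42958/0.1269

t ≈ 27.0 months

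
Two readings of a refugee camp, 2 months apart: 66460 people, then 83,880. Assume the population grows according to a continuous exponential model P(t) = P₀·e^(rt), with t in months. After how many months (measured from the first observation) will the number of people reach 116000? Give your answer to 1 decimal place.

r = ln(83880/66460) / 2 ≈ 0.116393 per month
t = ln(116000/66460) / r = 0.55699 / 0.116393 ≈ 4.785

t ≈ 4.8 months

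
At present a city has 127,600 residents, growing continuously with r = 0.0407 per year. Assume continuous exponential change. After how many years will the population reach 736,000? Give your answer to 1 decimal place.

t ≈ 43.1 years

736000 = 127600 · e^(0.0407·t)
t = ln(736000/127600) / 0.0407 = ln(5.76803) / 0.0407 = 1.75233 / 0.0407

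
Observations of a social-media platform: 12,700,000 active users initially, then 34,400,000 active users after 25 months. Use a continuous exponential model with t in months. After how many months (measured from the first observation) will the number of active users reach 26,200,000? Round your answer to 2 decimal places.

t ≈ 18.17 months

r = ln(34400000/12700000) / 25 ≈ 0.039858 per month
t = ln(26200000/12700000) / r = 0.72416 / 0.039858 ≈ 18.168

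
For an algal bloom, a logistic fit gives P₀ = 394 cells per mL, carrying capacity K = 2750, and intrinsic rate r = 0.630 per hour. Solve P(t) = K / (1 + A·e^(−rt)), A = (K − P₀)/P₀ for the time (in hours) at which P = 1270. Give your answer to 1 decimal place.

t ≈ 2.6 hours

A = (2750 − 394)/394 = 5.9797
1270 = 2750/(1 + 5.9797·e^(−0.63t)) → 1 + 5.9797·e^(−0.63t) = 2.16535
e^(−0.63t) = 0.194885 → t = ln(5.13123)/0.63 = 1.63534/0.63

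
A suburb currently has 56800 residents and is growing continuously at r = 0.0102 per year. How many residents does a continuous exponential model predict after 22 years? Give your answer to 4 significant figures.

P(22) = 56800 · e^(0.0102·22) = 56800 · e^(0.2244)
= 56800 · 1.25157 ≈ 71089.26

≈ 71,090 residents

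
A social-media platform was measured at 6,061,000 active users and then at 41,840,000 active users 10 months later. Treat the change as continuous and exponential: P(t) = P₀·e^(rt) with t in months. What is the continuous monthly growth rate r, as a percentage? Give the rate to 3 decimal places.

41840000 = 6061000 · e^(r·10)
e^(10r) = 41840000/6061000 = 6.90315
r = ln(6.90315) / 10 = 1.93198 / 10

r ≈ 19.320% per month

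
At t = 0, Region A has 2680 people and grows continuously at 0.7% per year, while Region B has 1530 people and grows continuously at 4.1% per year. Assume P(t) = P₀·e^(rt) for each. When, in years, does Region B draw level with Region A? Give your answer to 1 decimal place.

2680·e^(0.007t) = 1530·e^(0.041t)
2680/1530 = e^((0.041 − 0.007)t) → ln(1.75163) = 0.034·t
t = 0.56055 / 0.034

t ≈ 16.5 years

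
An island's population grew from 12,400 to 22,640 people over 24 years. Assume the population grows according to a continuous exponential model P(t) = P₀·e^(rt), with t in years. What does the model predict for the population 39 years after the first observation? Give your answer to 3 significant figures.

r = ln(22640/12400) / 24 ≈ 0.025084 per year
P(39) = 12400 · e^(0.025084·39) = 12400 · 2.65989 ≈ 32982.66

≈ 33,000 people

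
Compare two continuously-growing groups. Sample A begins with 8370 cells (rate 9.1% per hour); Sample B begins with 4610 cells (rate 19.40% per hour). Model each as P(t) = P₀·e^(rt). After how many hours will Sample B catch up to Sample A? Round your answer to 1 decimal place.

t ≈ 5.8 hours

8370·e^(0.091t) = 4610·e^(0.194t)
8370/4610 = e^((0.194 − 0.091)t) → ln(1.81562) = 0.103·t
t = 0.59643 / 0.103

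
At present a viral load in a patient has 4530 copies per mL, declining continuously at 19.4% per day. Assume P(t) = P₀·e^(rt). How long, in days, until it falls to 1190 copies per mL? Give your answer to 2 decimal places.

1190 = 4530 · e^(-0.194·t)
t = ln(1190/4530) / -0.194 = ln(0.26269) / -0.194 = -1.33677 / -0.194

t ≈ 6.89 days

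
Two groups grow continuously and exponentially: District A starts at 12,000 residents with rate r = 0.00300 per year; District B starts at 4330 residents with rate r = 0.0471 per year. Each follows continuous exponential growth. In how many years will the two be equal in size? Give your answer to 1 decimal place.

t ≈ 23.1 years

12000·e^(0.003t) = 4330·e^(0.0471t)
12000/4330 = e^((0.0471 − 0.003)t) → ln(2.77136) = 0.0441·t
t = 1.01934 / 0.0441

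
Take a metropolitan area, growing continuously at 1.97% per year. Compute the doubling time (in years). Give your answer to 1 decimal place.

doubling time = ln(2) / |r| = 0.69315 / 0.0197

doubling time ≈ 35.2 years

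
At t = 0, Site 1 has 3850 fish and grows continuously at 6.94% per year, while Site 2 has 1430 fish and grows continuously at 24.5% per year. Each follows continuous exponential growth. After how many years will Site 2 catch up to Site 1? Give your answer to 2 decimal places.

t ≈ 5.64 years

3850·e^(0.0694t) = 1430·e^(0.245t)
3850/1430 = e^((0.245 − 0.0694)t) → ln(2.69231) = 0.1756·t
t = 0.9904 / 0.1756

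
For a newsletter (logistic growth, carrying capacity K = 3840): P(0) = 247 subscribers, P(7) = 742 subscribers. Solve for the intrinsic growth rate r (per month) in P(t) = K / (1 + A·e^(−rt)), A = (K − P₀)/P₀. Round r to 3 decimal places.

A = (3840 − 247)/247 = 14.54656
742 = 3840/(1 + 14.54656·e^(−r·7)) → e^(−7r) = (5.1752 − 1)/14.54656 = 0.287023
r = −ln(0.287023)/7 = 1.24819/7

r ≈ 0.178 per month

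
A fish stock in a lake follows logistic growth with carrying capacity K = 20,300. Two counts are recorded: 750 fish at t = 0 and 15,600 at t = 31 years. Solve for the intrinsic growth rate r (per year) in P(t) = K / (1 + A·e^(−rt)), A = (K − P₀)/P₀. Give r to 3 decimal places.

r ≈ 0.144 per year

A = (20300 − 750)/750 = 26.06667
15600 = 20300/(1 + 26.06667·e^(−r·31)) → e^(−31r) = (1.30128 − 1)/26.06667 = 0.011558
r = −ln(0.011558)/31 = 4.46037/31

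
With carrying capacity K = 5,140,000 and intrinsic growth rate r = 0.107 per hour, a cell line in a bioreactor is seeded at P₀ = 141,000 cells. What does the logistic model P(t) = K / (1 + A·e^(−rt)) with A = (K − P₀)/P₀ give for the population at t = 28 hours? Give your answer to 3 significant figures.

A = (5140000 − 141000)/141000 = 35.4539
P(28) = 5140000 / (1 + 35.4539·e^(−0.107·28)) = 5140000 / (1 + 35.4539·0.049987)
= 5140000 / 2.77222 ≈ 1854109.37

≈ 1,850,000 cells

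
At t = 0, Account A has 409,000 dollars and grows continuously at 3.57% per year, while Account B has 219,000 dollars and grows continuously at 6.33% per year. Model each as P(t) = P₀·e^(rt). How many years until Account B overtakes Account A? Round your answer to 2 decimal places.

t ≈ 22.63 years

409000·e^(0.0357t) = 219000·e^(0.0633t)
409000/219000 = e^((0.0633 − 0.0357)t) → ln(1.86758) = 0.0276·t
t = 0.62464 / 0.0276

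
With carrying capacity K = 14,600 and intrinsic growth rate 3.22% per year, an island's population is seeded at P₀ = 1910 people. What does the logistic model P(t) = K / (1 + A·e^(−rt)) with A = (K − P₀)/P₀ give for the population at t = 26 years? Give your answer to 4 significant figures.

A = (14600 − 1910)/1910 = 6.64398
P(26) = 14600 / (1 + 6.64398·e^(−0.0322·26)) = 14600 / (1 + 6.64398·0.432921)
= 14600 / 3.87632 ≈ 3766.46

≈ 3,766 people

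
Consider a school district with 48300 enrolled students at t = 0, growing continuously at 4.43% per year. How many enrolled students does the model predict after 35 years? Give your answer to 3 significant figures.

≈ 228,000 enrolled students

P(35) = 48300 · e^(0.0443·35) = 48300 · e^(1.5505)
= 48300 · 4.71383 ≈ 227677.82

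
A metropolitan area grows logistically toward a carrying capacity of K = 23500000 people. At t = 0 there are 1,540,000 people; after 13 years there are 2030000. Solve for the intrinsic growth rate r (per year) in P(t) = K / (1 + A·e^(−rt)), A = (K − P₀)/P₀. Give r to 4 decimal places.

A = (23500000 − 1540000)/1540000 = 14.25974
2030000 = 23500000/(1 + 14.25974·e^(−r·13)) → e^(−13r) = (11.57635 − 1)/14.25974 = 0.741693
r = −ln(0.741693)/13 = 0.29882/13

r ≈ 0.0230 per year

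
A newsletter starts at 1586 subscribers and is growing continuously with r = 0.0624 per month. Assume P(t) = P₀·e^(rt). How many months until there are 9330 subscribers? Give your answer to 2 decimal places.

9330 = 1586 · e^(0.0624·t)
t = ln(9330/1586) / 0.0624 = ln(5.88272) / 0.0624 = 1.77202 / 0.0624

t ≈ 28.40 months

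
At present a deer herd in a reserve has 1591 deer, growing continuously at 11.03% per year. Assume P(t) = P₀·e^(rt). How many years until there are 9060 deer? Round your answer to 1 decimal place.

9060 = 1591 · e^(0.1103·t)
t = ln(9060/1591) / 0.1103 = ln(5.69453) / 0.1103 = 1.73951 / 0.1103

t ≈ 15.8 years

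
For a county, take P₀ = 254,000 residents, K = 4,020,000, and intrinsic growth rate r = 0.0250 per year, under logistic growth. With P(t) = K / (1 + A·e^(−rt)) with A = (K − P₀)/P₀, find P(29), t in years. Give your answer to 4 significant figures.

A = (4020000 − 254000)/254000 = 14.82677
P(29) = 4020000 / (1 + 14.82677·e^(−0.025·29)) = 4020000 / (1 + 14.82677·0.484325)
= 4020000 / 8.18097 ≈ 491384.29

≈ 491,400 residents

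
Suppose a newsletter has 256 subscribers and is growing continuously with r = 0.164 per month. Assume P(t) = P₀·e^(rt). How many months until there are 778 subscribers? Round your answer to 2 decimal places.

778 = 256 · e^(0.164·t)
t = ln(778/256) / 0.164 = ln(3.03906) / 0.164 = 1.11155 / 0.164

t ≈ 6.78 months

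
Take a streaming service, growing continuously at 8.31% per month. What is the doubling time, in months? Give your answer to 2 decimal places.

doubling time ≈ 8.34 months

doubling time = ln(2) / |r| = 0.69315 / 0.0831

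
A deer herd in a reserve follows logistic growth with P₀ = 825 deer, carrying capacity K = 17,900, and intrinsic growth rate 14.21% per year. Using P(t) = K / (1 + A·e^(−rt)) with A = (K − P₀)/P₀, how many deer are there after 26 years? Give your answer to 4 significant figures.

≈ 11,820 deer

A = (17900 − 825)/825 = 20.69697
P(26) = 17900 / (1 + 20.69697·e^(−0.1421·26)) = 17900 / (1 + 20.69697·0.024857)
= 17900 / 1.51447 ≈ 11819.29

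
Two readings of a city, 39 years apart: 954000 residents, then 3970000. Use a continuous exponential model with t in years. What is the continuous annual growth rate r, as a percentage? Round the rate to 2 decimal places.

r ≈ 3.66% per year

3970000 = 954000 · e^(r·39)
e^(39r) = 3970000/954000 = 4.16143
r = ln(4.16143) / 39 = 1.42586 / 39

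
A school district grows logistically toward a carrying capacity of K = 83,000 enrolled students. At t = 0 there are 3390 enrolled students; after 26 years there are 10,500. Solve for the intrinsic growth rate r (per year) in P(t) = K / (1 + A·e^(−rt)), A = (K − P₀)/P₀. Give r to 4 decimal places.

A = (83000 − 3390)/3390 = 23.48378
10500 = 83000/(1 + 23.48378·e^(−r·26)) → e^(−26r) = (7.90476 − 1)/23.48378 = 0.294023
r = −ln(0.294023)/26 = 1.2241/26

r ≈ 0.0471 per year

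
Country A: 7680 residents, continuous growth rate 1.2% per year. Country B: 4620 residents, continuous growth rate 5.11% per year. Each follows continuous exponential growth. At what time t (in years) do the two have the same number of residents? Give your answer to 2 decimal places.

t ≈ 13.00 years

7680·e^(0.012t) = 4620·e^(0.0511t)
7680/4620 = e^((0.0511 − 0.012)t) → ln(1.66234) = 0.0391·t
t = 0.50822 / 0.0391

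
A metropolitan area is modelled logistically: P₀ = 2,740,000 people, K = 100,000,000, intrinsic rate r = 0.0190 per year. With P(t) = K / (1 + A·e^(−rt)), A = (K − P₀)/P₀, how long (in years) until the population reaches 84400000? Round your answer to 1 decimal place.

A = (100000000 − 2740000)/2740000 = 35.49635
84400000 = 100000000/(1 + 35.49635·e^(−0.019t)) → 1 + 35.49635·e^(−0.019t) = 1.18483
e^(−0.019t) = 0.005207 → t = ln(192.04436)/0.019 = 5.25773/0.019

t ≈ 276.7 years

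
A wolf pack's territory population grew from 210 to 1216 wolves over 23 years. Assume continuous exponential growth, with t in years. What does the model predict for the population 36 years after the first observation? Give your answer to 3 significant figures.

≈ 3,280 wolves

r = ln(1216/210) / 23 ≈ 0.076357 per year
P(36) = 210 · e^(0.076357·36) = 210 · 15.62477 ≈ 3281.2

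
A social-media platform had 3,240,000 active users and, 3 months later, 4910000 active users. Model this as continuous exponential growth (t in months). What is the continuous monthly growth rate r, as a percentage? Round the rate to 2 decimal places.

4910000 = 3240000 · e^(r·3)
e^(3r) = 4910000/3240000 = 1.51543
r = ln(1.51543) / 3 = 0.4157 / 3

r ≈ 13.86% per month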